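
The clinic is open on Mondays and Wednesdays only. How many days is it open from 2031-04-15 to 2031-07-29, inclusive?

2031-04-15 is a Tuesday.
From 2031-04-15 to 2031-07-29 is 106 days inclusive.
106 = 7 × 15 + 1, so there are 15 full weeks plus 1 extra day.
Each full week contributes 2 days from the set (Mon, Wed): 15 × 2 = 30.
The 1 extra day is Tuesday — none qualify.
Total: 30 + 0 = 30.

30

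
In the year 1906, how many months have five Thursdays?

A month has five Thursdays exactly when Thursday falls within its first (length − 28) days.
Jan: 31 days, starts Mon → 5 of Mon, Tue, Wed
Feb: 28 days, starts Thu → 5 of (none)
Mar: 31 days, starts Thu → 5 of Thu, Fri, Sat ✓
Apr: 30 days, starts Sun → 5 of Sun, Mon
May: 31 days, starts Tue → 5 of Tue, Wed, Thu ✓
Jun: 30 days, starts Fri → 5 of Fri, Sat
Jul: 31 days, starts Sun → 5 of Sun, Mon, Tue
Aug: 31 days, starts Wed → 5 of Wed, Thu, Fri ✓
Sep: 30 days, starts Sat → 5 of Sat, Sun
Oct: 31 days, starts Mon → 5 of Mon, Tue, Wed
Nov: 30 days, starts Thu → 5 of Thu, Fri ✓
Dec: 31 days, starts Sat → 5 of Sat, Sun, Mon
Months with five Thursdays: Mar, May, Aug, Nov.

4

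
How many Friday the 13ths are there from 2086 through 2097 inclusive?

Friday-the-13ths by year:
2086: Sep, Dec
2087: Jun
2088: Feb, Aug
2089: May
2090: Jan, Oct
2091: Apr, Jul
2092: Jun
2093: Feb, Mar, Nov
2094: Aug
2095: May
2096: Jan, Apr, Jul
2097: Sep, Dec

21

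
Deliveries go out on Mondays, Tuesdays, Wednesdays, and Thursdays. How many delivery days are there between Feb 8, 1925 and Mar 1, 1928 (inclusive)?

640

Feb 8, 1925 is a Sunday.
That's 1118 days from start to end, counting both.
1118 = 7 × 159 + 5, so there are 159 full weeks plus 5 extra days.
Each full week contributes 4 days from the set (Mon, Tue, Wed, Thu): 159 × 4 = 636.
The 5 extra days are Sunday, Monday, Tuesday, Wednesday, Thursday — 4 of them qualify.
Total: 636 + 4 = 640.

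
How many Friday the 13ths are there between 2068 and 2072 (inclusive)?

Friday-the-13ths by year:
2068: Jan, Apr, Jul
2069: Sep, Dec
2070: Jun
2071: Feb, Mar, Nov
2072: May

10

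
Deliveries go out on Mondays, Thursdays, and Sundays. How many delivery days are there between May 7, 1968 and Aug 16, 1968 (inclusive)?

May 7, 1968 is a Tuesday.
From May 7, 1968 to Aug 16, 1968 is 102 days inclusive.
102 = 7 × 14 + 4, so there are 14 full weeks plus 4 extra days.
Each full week contributes 3 days from the set (Mon, Thu, Sun): 14 × 3 = 42.
The 4 extra days are Tuesday, Wednesday, Thursday, Friday — 1 of them qualifies.
Total: 42 + 1 = 43.

43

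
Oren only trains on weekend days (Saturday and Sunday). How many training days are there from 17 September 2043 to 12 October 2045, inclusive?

216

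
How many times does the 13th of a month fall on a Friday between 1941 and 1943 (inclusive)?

5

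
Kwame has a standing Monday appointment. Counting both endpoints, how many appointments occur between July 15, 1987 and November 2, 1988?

July 15, 1987 is a Wednesday.
That's 477 days from start to end, counting both.
477 = 7 × 68 + 1, so there are 68 full weeks plus 1 extra day.
Each full week contributes one Monday: 68 so far.
The 1 extra day is Wed — none qualify.
Total: 68 + 0 = 68.

68 Mondays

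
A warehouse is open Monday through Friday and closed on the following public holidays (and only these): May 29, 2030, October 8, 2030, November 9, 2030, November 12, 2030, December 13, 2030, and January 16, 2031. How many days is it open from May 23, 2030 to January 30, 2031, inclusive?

May 23, 2030 is a Thursday.
From May 23, 2030 to January 30, 2031 is 253 days inclusive.
253 = 7 × 36 + 1, so there are 36 full weeks plus 1 extra day.
Each full week contributes 5 weekdays (Mon–Fri): 36 × 5 = 180.
The 1 extra day is Thursday — 1 of them qualifies.
Total: 180 + 1 = 181.
Holidays: May 29, 2030 (Wed); October 8, 2030 (Tue); November 9, 2030 (Sat); November 12, 2030 (Tue); December 13, 2030 (Fri); January 16, 2031 (Thu).
5 of the 6 holidays fall on weekdays; the rest are weekends and were already excluded.
Business days: 181 − 5 = 176.

176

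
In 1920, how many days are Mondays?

52

1 January 1920 is a Thursday.
That's 366 days from start to end, counting both.
366 = 7 × 52 + 2, so there are 52 full weeks plus 2 extra days.
Each full week contributes one Monday: 52 so far.
The 2 extra days are Thu, Fri — none qualify.
Total: 52 + 0 = 52.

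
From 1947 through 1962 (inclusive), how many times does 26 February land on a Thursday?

Day of week of February 26 in each year:
1947: Wed, 1948: Thu ✓, 1949: Sat, 1950: Sun, 1951: Mon, 1952: Tue, 1953: Thu ✓, 1954: Fri, 1955: Sat, 1956: Sun, 1957: Tue, 1958: Wed, 1959: Thu ✓, 1960: Fri, 1961: Sun, 1962: Mon
Thursdays: 1948, 1953, 1959.

3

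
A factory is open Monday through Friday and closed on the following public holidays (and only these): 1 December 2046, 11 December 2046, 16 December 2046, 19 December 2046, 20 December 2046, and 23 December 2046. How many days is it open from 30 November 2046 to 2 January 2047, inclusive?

21 working days

30 November 2046 is a Friday.
That's 34 days from start to end, counting both.
34 = 7 × 4 + 6, so there are 4 full weeks plus 6 extra days.
Each full week contributes 5 weekdays (Mon–Fri): 4 × 5 = 20.
The 6 extra days are Fri, Sat, Sun, Mon, Tue, Wed — 4 of them qualify.
Total: 20 + 4 = 24.
Holidays: 1 December 2046 (Sat); 11 December 2046 (Tue); 16 December 2046 (Sun); 19 December 2046 (Wed); 20 December 2046 (Thu); 23 December 2046 (Sun).
3 of the 6 holidays fall on weekdays; the rest are weekends and were already excluded.
Business days: 24 − 3 = 21.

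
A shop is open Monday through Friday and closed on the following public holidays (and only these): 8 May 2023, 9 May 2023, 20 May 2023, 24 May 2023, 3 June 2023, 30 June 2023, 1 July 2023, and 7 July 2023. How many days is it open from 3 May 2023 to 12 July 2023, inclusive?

46 business days

3 May 2023 is a Wednesday.
From 3 May 2023 to 12 July 2023 is 71 days inclusive.
71 = 7 × 10 + 1, so there are 10 full weeks plus 1 extra day.
Each full week contributes 5 weekdays (Mon–Fri): 10 × 5 = 50.
The 1 extra day is Wed — 1 of them qualifies.
Total: 50 + 1 = 51.
Holidays: 8 May 2023 (Mon); 9 May 2023 (Tue); 20 May 2023 (Sat); 24 May 2023 (Wed); 3 June 2023 (Sat); 30 June 2023 (Fri); 1 July 2023 (Sat); 7 July 2023 (Fri).
5 of the 8 holidays fall on weekdays; the rest are weekends and were already excluded.
Business days: 51 − 5 = 46.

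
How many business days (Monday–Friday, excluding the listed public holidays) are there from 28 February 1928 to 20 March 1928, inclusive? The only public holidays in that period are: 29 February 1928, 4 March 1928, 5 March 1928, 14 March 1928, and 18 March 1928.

28 February 1928 is a Tuesday.
The range spans 22 days (inclusive of both endpoints).
22 = 7 × 3 + 1, so there are 3 full weeks plus 1 extra day.
Each full week contributes 5 weekdays (Mon–Fri): 3 × 5 = 15.
The 1 extra day is Tuesday — 1 of them qualifies.
Total: 15 + 1 = 16.
Holidays: 29 February 1928 (Wed); 4 March 1928 (Sun); 5 March 1928 (Mon); 14 March 1928 (Wed); 18 March 1928 (Sun).
3 of the 5 holidays fall on weekdays; the rest are weekends and were already excluded.
Business days: 16 − 3 = 13.

13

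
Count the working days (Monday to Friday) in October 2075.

23

October 1, 2075 is a Tuesday.
The range spans 31 days (inclusive of both endpoints).
31 = 7 × 4 + 3, so there are 4 full weeks plus 3 extra days.
Each full week contributes 5 weekdays (Mon–Fri): 4 × 5 = 20.
The 3 extra days are Tue, Wed, Thu — 3 of them qualify.
Total: 20 + 3 = 23.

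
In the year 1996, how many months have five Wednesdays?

A month has five Wednesdays exactly when Wednesday falls within its first (length − 28) days.
Jan: 31 days, starts Mon → 5 of Mon, Tue, Wed ✓
Feb: 29 days, starts Thu → 5 of Thu
Mar: 31 days, starts Fri → 5 of Fri, Sat, Sun
Apr: 30 days, starts Mon → 5 of Mon, Tue
May: 31 days, starts Wed → 5 of Wed, Thu, Fri ✓
Jun: 30 days, starts Sat → 5 of Sat, Sun
Jul: 31 days, starts Mon → 5 of Mon, Tue, Wed ✓
Aug: 31 days, starts Thu → 5 of Thu, Fri, Sat
Sep: 30 days, starts Sun → 5 of Sun, Mon
Oct: 31 days, starts Tue → 5 of Tue, Wed, Thu ✓
Nov: 30 days, starts Fri → 5 of Fri, Sat
Dec: 31 days, starts Sun → 5 of Sun, Mon, Tue
Months with five Wednesdays: Jan, May, Jul, Oct.

4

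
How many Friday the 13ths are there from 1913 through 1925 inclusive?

Friday-the-13ths by year:
1913: Jun
1914: Feb, Mar, Nov
1915: Aug
1916: Oct
1917: Apr, Jul
1918: Sep, Dec
1919: Jun
1920: Feb, Aug
1921: May
1922: Jan, Oct
1923: Apr, Jul
1924: Jun
1925: Feb, Mar, Nov

22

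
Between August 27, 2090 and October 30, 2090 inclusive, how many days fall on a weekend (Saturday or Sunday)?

August 27, 2090 is a Sunday.
That's 65 days from start to end, counting both.
65 = 7 × 9 + 2, so there are 9 full weeks plus 2 extra days.
Each full week contributes 2 weekend days (Sat, Sun): 9 × 2 = 18.
The 2 extra days are Sunday, Monday — 1 of them qualifies.
Total: 18 + 1 = 19.

19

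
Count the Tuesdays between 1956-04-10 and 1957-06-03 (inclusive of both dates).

1956-04-10 is a Tuesday.
From 1956-04-10 to 1957-06-03 is 420 days inclusive.
420 = 7 × 60, so the span is exactly 60 full weeks.
Each full week contributes one Tuesday: 60 so far.

60 Tuesdays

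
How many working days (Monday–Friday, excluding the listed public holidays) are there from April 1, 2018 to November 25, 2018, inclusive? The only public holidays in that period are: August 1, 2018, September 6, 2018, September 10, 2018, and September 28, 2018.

April 1, 2018 is a Sunday.
That's 239 days from start to end, counting both.
239 = 7 × 34 + 1, so there are 34 full weeks plus 1 extra day.
Each full week contributes 5 weekdays (Mon–Fri): 34 × 5 = 170.
The 1 extra day is Sunday — none qualify.
Total: 170 + 0 = 170.
Holidays: August 1, 2018 (Wed); September 6, 2018 (Thu); September 10, 2018 (Mon); September 28, 2018 (Fri).
All 4 holidays fall on weekdays, so subtract 4.
Business days: 170 − 4 = 166.

166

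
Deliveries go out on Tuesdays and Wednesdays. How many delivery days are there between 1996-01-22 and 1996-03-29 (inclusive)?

20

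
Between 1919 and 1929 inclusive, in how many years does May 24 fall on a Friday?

Day of week of May 24 in each year:
1919: Sat, 1920: Mon, 1921: Tue, 1922: Wed, 1923: Thu, 1924: Sat, 1925: Sun, 1926: Mon, 1927: Tue, 1928: Thu, 1929: Fri ✓
Fridays: 1929.

1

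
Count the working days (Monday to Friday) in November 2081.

20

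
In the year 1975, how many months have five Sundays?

A month has five Sundays exactly when Sunday falls within its first (length − 28) days.
Jan: 31 days, starts Wed → 5 of Wed, Thu, Fri
Feb: 28 days, starts Sat → 5 of (none)
Mar: 31 days, starts Sat → 5 of Sat, Sun, Mon ✓
Apr: 30 days, starts Tue → 5 of Tue, Wed
May: 31 days, starts Thu → 5 of Thu, Fri, Sat
Jun: 30 days, starts Sun → 5 of Sun, Mon ✓
Jul: 31 days, starts Tue → 5 of Tue, Wed, Thu
Aug: 31 days, starts Fri → 5 of Fri, Sat, Sun ✓
Sep: 30 days, starts Mon → 5 of Mon, Tue
Oct: 31 days, starts Wed → 5 of Wed, Thu, Fri
Nov: 30 days, starts Sat → 5 of Sat, Sun ✓
Dec: 31 days, starts Mon → 5 of Mon, Tue, Wed
Months with five Sundays: Mar, Jun, Aug, Nov.

4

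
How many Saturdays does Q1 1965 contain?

1 January 1965 is a Friday.
That's 90 days from start to end, counting both.
90 = 7 × 12 + 6, so there are 12 full weeks plus 6 extra days.
Each full week contributes one Saturday: 12 so far.
The 6 extra days are Fri, Sat, Sun, Mon, Tue, Wed — 1 of them qualifies.
Total: 12 + 1 = 13.

13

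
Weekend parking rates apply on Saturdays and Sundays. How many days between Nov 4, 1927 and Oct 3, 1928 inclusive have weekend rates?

96

Nov 4, 1927 is a Friday.
From Nov 4, 1927 to Oct 3, 1928 is 335 days inclusive.
335 = 7 × 47 + 6, so there are 47 full weeks plus 6 extra days.
Each full week contributes 2 weekend days (Sat, Sun): 47 × 2 = 94.
The 6 extra days are Fri, Sat, Sun, Mon, Tue, Wed — 2 of them qualify.
Total: 94 + 2 = 96.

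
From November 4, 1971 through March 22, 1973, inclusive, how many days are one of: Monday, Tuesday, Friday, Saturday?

288

November 4, 1971 is a Thursday.
The range spans 505 days (inclusive of both endpoints).
505 = 7 × 72 + 1, so there are 72 full weeks plus 1 extra day.
Each full week contributes 4 days from the set (Mon, Tue, Fri, Sat): 72 × 4 = 288.
The 1 extra day is Thu — none qualify.
Total: 288 + 0 = 288.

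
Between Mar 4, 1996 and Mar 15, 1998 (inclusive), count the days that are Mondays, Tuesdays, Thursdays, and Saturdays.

424

Mar 4, 1996 is a Monday.
From Mar 4, 1996 to Mar 15, 1998 is 742 days inclusive.
742 = 7 × 106, so the span is exactly 106 full weeks.
Each full week contributes 4 days from the set (Mon, Tue, Thu, Sat): 106 × 4 = 424.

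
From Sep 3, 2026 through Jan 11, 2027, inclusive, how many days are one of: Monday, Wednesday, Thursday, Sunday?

Sep 3, 2026 is a Thursday.
From Sep 3, 2026 to Jan 11, 2027 is 131 days inclusive.
131 = 7 × 18 + 5, so there are 18 full weeks plus 5 extra days.
Each full week contributes 4 days from the set (Mon, Wed, Thu, Sun): 18 × 4 = 72.
The 5 extra days are Thu, Fri, Sat, Sun, Mon — 3 of them qualify.
Total: 72 + 3 = 75.

75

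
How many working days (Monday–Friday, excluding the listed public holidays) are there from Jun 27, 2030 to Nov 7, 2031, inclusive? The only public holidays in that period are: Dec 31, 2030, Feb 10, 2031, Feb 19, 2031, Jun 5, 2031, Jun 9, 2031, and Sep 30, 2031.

Jun 27, 2030 is a Thursday.
From Jun 27, 2030 to Nov 7, 2031 is 499 days inclusive.
499 = 7 × 71 + 2, so there are 71 full weeks plus 2 extra days.
Each full week contributes 5 weekdays (Mon–Fri): 71 × 5 = 355.
The 2 extra days are Thursday, Friday — 2 of them qualify.
Total: 355 + 2 = 357.
Holidays: Dec 31, 2030 (Tue); Feb 10, 2031 (Mon); Feb 19, 2031 (Wed); Jun 5, 2031 (Thu); Jun 9, 2031 (Mon); Sep 30, 2031 (Tue).
All 6 holidays fall on weekdays, so subtract 6.
Business days: 357 − 6 = 351.

351 working days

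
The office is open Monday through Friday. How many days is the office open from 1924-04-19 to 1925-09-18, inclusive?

370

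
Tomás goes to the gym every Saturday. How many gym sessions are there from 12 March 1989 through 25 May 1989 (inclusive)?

10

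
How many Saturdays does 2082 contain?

52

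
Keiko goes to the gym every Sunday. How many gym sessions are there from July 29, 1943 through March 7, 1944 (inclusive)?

32

July 29, 1943 is a Thursday.
From July 29, 1943 to March 7, 1944 is 223 days inclusive.
223 = 7 × 31 + 6, so there are 31 full weeks plus 6 extra days.
Each full week contributes one Sunday: 31 so far.
The 6 extra days are Thursday, Friday, Saturday, Sunday, Monday, Tuesday — 1 of them qualifies.
Total: 31 + 1 = 32.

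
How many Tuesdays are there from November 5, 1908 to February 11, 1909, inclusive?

14

November 5, 1908 is a Thursday.
The range spans 99 days (inclusive of both endpoints).
99 = 7 × 14 + 1, so there are 14 full weeks plus 1 extra day.
Each full week contributes one Tuesday: 14 so far.
The 1 extra day is Thursday — none qualify.
Total: 14 + 0 = 14.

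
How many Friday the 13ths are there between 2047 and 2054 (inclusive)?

14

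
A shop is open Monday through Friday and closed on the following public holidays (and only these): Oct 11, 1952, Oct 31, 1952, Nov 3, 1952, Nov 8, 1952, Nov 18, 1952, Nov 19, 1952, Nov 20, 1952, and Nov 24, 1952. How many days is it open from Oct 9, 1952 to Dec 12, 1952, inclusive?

41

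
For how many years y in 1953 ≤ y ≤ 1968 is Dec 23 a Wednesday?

3

Day of week of December 23 in each year:
1953: Wed ✓, 1954: Thu, 1955: Fri, 1956: Sun, 1957: Mon, 1958: Tue, 1959: Wed ✓, 1960: Fri, 1961: Sat, 1962: Sun, 1963: Mon, 1964: Wed ✓, 1965: Thu, 1966: Fri, 1967: Sat, 1968: Mon
Wednesdays: 1953, 1959, 1964.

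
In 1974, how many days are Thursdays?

Jan 1, 1974 is a Tuesday.
From Jan 1, 1974 to Dec 31, 1974 is 365 days inclusive.
365 = 7 × 52 + 1, so there are 52 full weeks plus 1 extra day.
Each full week contributes one Thursday: 52 so far.
The 1 extra day is Tuesday — none qualify.
Total: 52 + 0 = 52.

52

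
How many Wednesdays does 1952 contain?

1 January 1952 is a Tuesday.
From 1 January 1952 to 31 December 1952 is 366 days inclusive.
366 = 7 × 52 + 2, so there are 52 full weeks plus 2 extra days.
Each full week contributes one Wednesday: 52 so far.
The 2 extra days are Tue, Wed — 1 of them qualifies.
Total: 52 + 1 = 53.

53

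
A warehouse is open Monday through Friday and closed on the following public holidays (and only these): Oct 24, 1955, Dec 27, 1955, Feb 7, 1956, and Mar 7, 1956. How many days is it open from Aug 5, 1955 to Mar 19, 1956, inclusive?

158

Aug 5, 1955 is a Friday.
From Aug 5, 1955 to Mar 19, 1956 is 228 days inclusive.
228 = 7 × 32 + 4, so there are 32 full weeks plus 4 extra days.
Each full week contributes 5 weekdays (Mon–Fri): 32 × 5 = 160.
The 4 extra days are Fri, Sat, Sun, Mon — 2 of them qualify.
Total: 160 + 2 = 162.
Holidays: Oct 24, 1955 (Mon); Dec 27, 1955 (Tue); Feb 7, 1956 (Tue); Mar 7, 1956 (Wed).
All 4 holidays fall on weekdays, so subtract 4.
Business days: 162 − 4 = 158.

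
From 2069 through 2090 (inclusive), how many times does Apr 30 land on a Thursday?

3

Day of week of April 30 in each year:
2069: Tue, 2070: Wed, 2071: Thu ✓, 2072: Sat, 2073: Sun, 2074: Mon, 2075: Tue, 2076: Thu ✓, 2077: Fri, 2078: Sat, 2079: Sun, 2080: Tue, 2081: Wed, 2082: Thu ✓, 2083: Fri, 2084: Sun, 2085: Mon, 2086: Tue, 2087: Wed, 2088: Fri, 2089: Sat, 2090: Sun
Thursdays: 2071, 2076, 2082.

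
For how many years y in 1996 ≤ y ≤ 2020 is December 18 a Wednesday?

4

Day of week of December 18 in each year:
1996: Wed ✓, 1997: Thu, 1998: Fri, 1999: Sat, 2000: Mon, 2001: Tue, 2002: Wed ✓, 2003: Thu, 2004: Sat, 2005: Sun, 2006: Mon, 2007: Tue, 2008: Thu, 2009: Fri, 2010: Sat, 2011: Sun, 2012: Tue, 2013: Wed ✓, 2014: Thu, 2015: Fri, 2016: Sun, 2017: Mon, 2018: Tue, 2019: Wed ✓, 2020: Fri
Wednesdays: 1996, 2002, 2013, 2019.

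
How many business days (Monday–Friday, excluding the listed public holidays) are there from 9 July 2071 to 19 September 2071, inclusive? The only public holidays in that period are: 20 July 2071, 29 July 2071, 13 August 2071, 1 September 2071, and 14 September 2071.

47

9 July 2071 is a Thursday.
That's 73 days from start to end, counting both.
73 = 7 × 10 + 3, so there are 10 full weeks plus 3 extra days.
Each full week contributes 5 weekdays (Mon–Fri): 10 × 5 = 50.
The 3 extra days are Thursday, Friday, Saturday — 2 of them qualify.
Total: 50 + 2 = 52.
Holidays: 20 July 2071 (Mon); 29 July 2071 (Wed); 13 August 2071 (Thu); 1 September 2071 (Tue); 14 September 2071 (Mon).
All 5 holidays fall on weekdays, so subtract 5.
Business days: 52 − 5 = 47.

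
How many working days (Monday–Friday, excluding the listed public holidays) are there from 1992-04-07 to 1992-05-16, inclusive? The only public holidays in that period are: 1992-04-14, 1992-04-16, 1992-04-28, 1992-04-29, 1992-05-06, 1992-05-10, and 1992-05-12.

23 working days

1992-04-07 is a Tuesday.
From 1992-04-07 to 1992-05-16 is 40 days inclusive.
40 = 7 × 5 + 5, so there are 5 full weeks plus 5 extra days.
Each full week contributes 5 weekdays (Mon–Fri): 5 × 5 = 25.
The 5 extra days are Tue, Wed, Thu, Fri, Sat — 4 of them qualify.
Total: 25 + 4 = 29.
Holidays: 1992-04-14 (Tue); 1992-04-16 (Thu); 1992-04-28 (Tue); 1992-04-29 (Wed); 1992-05-06 (Wed); 1992-05-10 (Sun); 1992-05-12 (Tue).
6 of the 7 holidays fall on weekdays; the rest are weekends and were already excluded.
Business days: 29 − 6 = 23.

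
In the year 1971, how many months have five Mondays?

A month has five Mondays exactly when Monday falls within its first (length − 28) days.
Jan: 31 days, starts Fri → 5 of Fri, Sat, Sun
Feb: 28 days, starts Mon → 5 of (none)
Mar: 31 days, starts Mon → 5 of Mon, Tue, Wed ✓
Apr: 30 days, starts Thu → 5 of Thu, Fri
May: 31 days, starts Sat → 5 of Sat, Sun, Mon ✓
Jun: 30 days, starts Tue → 5 of Tue, Wed
Jul: 31 days, starts Thu → 5 of Thu, Fri, Sat
Aug: 31 days, starts Sun → 5 of Sun, Mon, Tue ✓
Sep: 30 days, starts Wed → 5 of Wed, Thu
Oct: 31 days, starts Fri → 5 of Fri, Sat, Sun
Nov: 30 days, starts Mon → 5 of Mon, Tue ✓
Dec: 31 days, starts Wed → 5 of Wed, Thu, Fri
Months with five Mondays: Mar, May, Aug, Nov.

4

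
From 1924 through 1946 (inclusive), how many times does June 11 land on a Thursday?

4

Day of week of June 11 in each year:
1924: Wed, 1925: Thu ✓, 1926: Fri, 1927: Sat, 1928: Mon, 1929: Tue, 1930: Wed, 1931: Thu ✓, 1932: Sat, 1933: Sun, 1934: Mon, 1935: Tue, 1936: Thu ✓, 1937: Fri, 1938: Sat, 1939: Sun, 1940: Tue, 1941: Wed, 1942: Thu ✓, 1943: Fri, 1944: Sun, 1945: Mon, 1946: Tue
Thursdays: 1925, 1931, 1936, 1942.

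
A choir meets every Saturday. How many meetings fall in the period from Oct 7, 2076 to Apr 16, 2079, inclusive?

132

Oct 7, 2076 is a Wednesday.
The range spans 922 days (inclusive of both endpoints).
922 = 7 × 131 + 5, so there are 131 full weeks plus 5 extra days.
Each full week contributes one Saturday: 131 so far.
The 5 extra days are Wed, Thu, Fri, Sat, Sun — 1 of them qualifies.
Total: 131 + 1 = 132.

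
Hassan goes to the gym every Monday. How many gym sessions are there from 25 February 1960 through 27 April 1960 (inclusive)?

25 February 1960 is a Thursday.
From 25 February 1960 to 27 April 1960 is 63 days inclusive.
63 = 7 × 9, so the span is exactly 9 full weeks.
Each full week contributes one Monday: 9 so far.
Total: 9.

9 Mondays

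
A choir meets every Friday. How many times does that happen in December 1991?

4

1 December 1991 is a Sunday.
From 1 December 1991 to 31 December 1991 is 31 days inclusive.
31 = 7 × 4 + 3, so there are 4 full weeks plus 3 extra days.
Each full week contributes one Friday: 4 so far.
The 3 extra days are Sun, Mon, Tue — none qualify.
Total: 4 + 0 = 4.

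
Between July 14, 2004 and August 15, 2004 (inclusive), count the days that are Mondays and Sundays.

9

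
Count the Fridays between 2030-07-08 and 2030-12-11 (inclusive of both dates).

22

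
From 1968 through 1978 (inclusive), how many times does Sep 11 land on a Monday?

Day of week of September 11 in each year:
1968: Wed, 1969: Thu, 1970: Fri, 1971: Sat, 1972: Mon ✓, 1973: Tue, 1974: Wed, 1975: Thu, 1976: Sat, 1977: Sun, 1978: Mon ✓
Mondays: 1972, 1978.

2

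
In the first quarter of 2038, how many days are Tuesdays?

13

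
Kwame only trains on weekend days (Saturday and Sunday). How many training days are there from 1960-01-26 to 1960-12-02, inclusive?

1960-01-26 is a Tuesday.
From 1960-01-26 to 1960-12-02 is 312 days inclusive.
312 = 7 × 44 + 4, so there are 44 full weeks plus 4 extra days.
Each full week contributes 2 weekend days (Sat, Sun): 44 × 2 = 88.
The 4 extra days are Tue, Wed, Thu, Fri — none qualify.
Total: 88 + 0 = 88.

88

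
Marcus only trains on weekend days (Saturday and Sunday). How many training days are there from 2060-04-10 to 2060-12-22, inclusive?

74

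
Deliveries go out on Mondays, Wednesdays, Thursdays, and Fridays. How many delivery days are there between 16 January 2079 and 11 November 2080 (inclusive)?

16 January 2079 is a Monday.
The range spans 666 days (inclusive of both endpoints).
666 = 7 × 95 + 1, so there are 95 full weeks plus 1 extra day.
Each full week contributes 4 days from the set (Mon, Wed, Thu, Fri): 95 × 4 = 380.
The 1 extra day is Mon — 1 of them qualifies.
Total: 380 + 1 = 381.

381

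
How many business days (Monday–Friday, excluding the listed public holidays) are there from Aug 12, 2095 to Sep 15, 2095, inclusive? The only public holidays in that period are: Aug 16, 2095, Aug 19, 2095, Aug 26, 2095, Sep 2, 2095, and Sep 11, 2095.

21 business days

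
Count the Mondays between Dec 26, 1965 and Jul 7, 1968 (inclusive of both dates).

132 Mondays

Dec 26, 1965 is a Sunday.
That's 925 days from start to end, counting both.
925 = 7 × 132 + 1, so there are 132 full weeks plus 1 extra day.
Each full week contributes one Monday: 132 so far.
The 1 extra day is Sun — none qualify.
Total: 132 + 0 = 132.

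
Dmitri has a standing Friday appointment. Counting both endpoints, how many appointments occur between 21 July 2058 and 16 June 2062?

21 July 2058 is a Sunday.
From 21 July 2058 to 16 June 2062 is 1427 days inclusive.
1427 = 7 × 203 + 6, so there are 203 full weeks plus 6 extra days.
Each full week contributes one Friday: 203 so far.
The 6 extra days are Sun, Mon, Tue, Wed, Thu, Fri — 1 of them qualifies.
Total: 203 + 1 = 204.

204 Fridays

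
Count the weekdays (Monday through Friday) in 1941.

261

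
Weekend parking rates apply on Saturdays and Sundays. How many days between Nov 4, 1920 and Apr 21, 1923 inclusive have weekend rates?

Nov 4, 1920 is a Thursday.
That's 899 days from start to end, counting both.
899 = 7 × 128 + 3, so there are 128 full weeks plus 3 extra days.
Each full week contributes 2 weekend days (Sat, Sun): 128 × 2 = 256.
The 3 extra days are Thu, Fri, Sat — 1 of them qualifies.
Total: 256 + 1 = 257.

257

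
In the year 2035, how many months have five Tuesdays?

4

A month has five Tuesdays exactly when Tuesday falls within its first (length − 28) days.
Jan: 31 days, starts Mon → 5 of Mon, Tue, Wed ✓
Feb: 28 days, starts Thu → 5 of (none)
Mar: 31 days, starts Thu → 5 of Thu, Fri, Sat
Apr: 30 days, starts Sun → 5 of Sun, Mon
May: 31 days, starts Tue → 5 of Tue, Wed, Thu ✓
Jun: 30 days, starts Fri → 5 of Fri, Sat
Jul: 31 days, starts Sun → 5 of Sun, Mon, Tue ✓
Aug: 31 days, starts Wed → 5 of Wed, Thu, Fri
Sep: 30 days, starts Sat → 5 of Sat, Sun
Oct: 31 days, starts Mon → 5 of Mon, Tue, Wed ✓
Nov: 30 days, starts Thu → 5 of Thu, Fri
Dec: 31 days, starts Sat → 5 of Sat, Sun, Mon
Months with five Tuesdays: Jan, May, Jul, Oct.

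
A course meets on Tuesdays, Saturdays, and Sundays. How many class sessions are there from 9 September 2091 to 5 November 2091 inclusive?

9 September 2091 is a Sunday.
The range spans 58 days (inclusive of both endpoints).
58 = 7 × 8 + 2, so there are 8 full weeks plus 2 extra days.
Each full week contributes 3 days from the set (Tue, Sat, Sun): 8 × 3 = 24.
The 2 extra days are Sun, Mon — 1 of them qualifies.
Total: 24 + 1 = 25.

25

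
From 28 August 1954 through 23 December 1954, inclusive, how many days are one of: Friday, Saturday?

33

28 August 1954 is a Saturday.
From 28 August 1954 to 23 December 1954 is 118 days inclusive.
118 = 7 × 16 + 6, so there are 16 full weeks plus 6 extra days.
Each full week contributes 2 days from the set (Fri, Sat): 16 × 2 = 32.
The 6 extra days are Sat, Sun, Mon, Tue, Wed, Thu — 1 of them qualifies.
Total: 32 + 1 = 33.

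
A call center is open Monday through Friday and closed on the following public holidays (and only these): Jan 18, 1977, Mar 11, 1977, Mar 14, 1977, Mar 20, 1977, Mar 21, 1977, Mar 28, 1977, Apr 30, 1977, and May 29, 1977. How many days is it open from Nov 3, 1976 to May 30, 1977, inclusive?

Nov 3, 1976 is a Wednesday.
The range spans 209 days (inclusive of both endpoints).
209 = 7 × 29 + 6, so there are 29 full weeks plus 6 extra days.
Each full week contributes 5 weekdays (Mon–Fri): 29 × 5 = 145.
The 6 extra days are Wed, Thu, Fri, Sat, Sun, Mon — 4 of them qualify.
Total: 145 + 4 = 149.
Holidays: Jan 18, 1977 (Tue); Mar 11, 1977 (Fri); Mar 14, 1977 (Mon); Mar 20, 1977 (Sun); Mar 21, 1977 (Mon); Mar 28, 1977 (Mon); Apr 30, 1977 (Sat); May 29, 1977 (Sun).
5 of the 8 holidays fall on weekdays; the rest are weekends and were already excluded.
Business days: 149 − 5 = 144.

144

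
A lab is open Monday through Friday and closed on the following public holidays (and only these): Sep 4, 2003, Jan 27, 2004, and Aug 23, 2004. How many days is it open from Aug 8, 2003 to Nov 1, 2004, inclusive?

319

Aug 8, 2003 is a Friday.
The range spans 452 days (inclusive of both endpoints).
452 = 7 × 64 + 4, so there are 64 full weeks plus 4 extra days.
Each full week contributes 5 weekdays (Mon–Fri): 64 × 5 = 320.
The 4 extra days are Fri, Sat, Sun, Mon — 2 of them qualify.
Total: 320 + 2 = 322.
Holidays: Sep 4, 2003 (Thu); Jan 27, 2004 (Tue); Aug 23, 2004 (Mon).
All 3 holidays fall on weekdays, so subtract 3.
Business days: 322 − 3 = 319.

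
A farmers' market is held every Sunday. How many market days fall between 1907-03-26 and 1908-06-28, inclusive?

1907-03-26 is a Tuesday.
From 1907-03-26 to 1908-06-28 is 461 days inclusive.
461 = 7 × 65 + 6, so there are 65 full weeks plus 6 extra days.
Each full week contributes one Sunday: 65 so far.
The 6 extra days are Tue, Wed, Thu, Fri, Sat, Sun — 1 of them qualifies.
Total: 65 + 1 = 66.

66 Sundays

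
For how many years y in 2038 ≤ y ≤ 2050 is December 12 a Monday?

Day of week of December 12 in each year:
2038: Sun, 2039: Mon ✓, 2040: Wed, 2041: Thu, 2042: Fri, 2043: Sat, 2044: Mon ✓, 2045: Tue, 2046: Wed, 2047: Thu, 2048: Sat, 2049: Sun, 2050: Mon ✓
Mondays: 2039, 2044, 2050.

3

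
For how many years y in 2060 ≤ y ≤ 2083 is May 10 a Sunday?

4

Day of week of May 10 in each year:
2060: Mon, 2061: Tue, 2062: Wed, 2063: Thu, 2064: Sat, 2065: Sun ✓, 2066: Mon, 2067: Tue, 2068: Thu, 2069: Fri, 2070: Sat, 2071: Sun ✓, 2072: Tue, 2073: Wed, 2074: Thu, 2075: Fri, 2076: Sun ✓, 2077: Mon, 2078: Tue, 2079: Wed, 2080: Fri, 2081: Sat, 2082: Sun ✓, 2083: Mon
Sundays: 2065, 2071, 2076, 2082.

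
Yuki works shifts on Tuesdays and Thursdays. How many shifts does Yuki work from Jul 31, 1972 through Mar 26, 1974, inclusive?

173

Jul 31, 1972 is a Monday.
That's 604 days from start to end, counting both.
604 = 7 × 86 + 2, so there are 86 full weeks plus 2 extra days.
Each full week contributes 2 days from the set (Tue, Thu): 86 × 2 = 172.
The 2 extra days are Mon, Tue — 1 of them qualifies.
Total: 172 + 1 = 173.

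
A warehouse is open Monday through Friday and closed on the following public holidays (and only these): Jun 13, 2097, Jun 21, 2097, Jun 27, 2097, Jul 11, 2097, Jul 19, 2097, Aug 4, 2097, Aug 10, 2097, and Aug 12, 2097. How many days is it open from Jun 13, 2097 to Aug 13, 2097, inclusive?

Jun 13, 2097 is a Thursday.
From Jun 13, 2097 to Aug 13, 2097 is 62 days inclusive.
62 = 7 × 8 + 6, so there are 8 full weeks plus 6 extra days.
Each full week contributes 5 weekdays (Mon–Fri): 8 × 5 = 40.
The 6 extra days are Thursday, Friday, Saturday, Sunday, Monday, Tuesday — 4 of them qualify.
Total: 40 + 4 = 44.
Holidays: Jun 13, 2097 (Thu); Jun 21, 2097 (Fri); Jun 27, 2097 (Thu); Jul 11, 2097 (Thu); Jul 19, 2097 (Fri); Aug 4, 2097 (Sun); Aug 10, 2097 (Sat); Aug 12, 2097 (Mon).
6 of the 8 holidays fall on weekdays; the rest are weekends and were already excluded.
Business days: 44 − 6 = 38.

38 business days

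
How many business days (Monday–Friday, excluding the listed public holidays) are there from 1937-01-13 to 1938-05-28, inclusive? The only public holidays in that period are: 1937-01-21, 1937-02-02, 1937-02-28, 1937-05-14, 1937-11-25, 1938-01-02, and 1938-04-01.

353 business days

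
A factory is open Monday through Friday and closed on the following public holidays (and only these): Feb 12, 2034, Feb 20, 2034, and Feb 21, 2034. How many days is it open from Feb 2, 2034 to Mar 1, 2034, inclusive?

Feb 2, 2034 is a Thursday.
The range spans 28 days (inclusive of both endpoints).
28 = 7 × 4, so the span is exactly 4 full weeks.
Each full week contributes 5 weekdays (Mon–Fri): 4 × 5 = 20.
Total: 20.
Holidays: Feb 12, 2034 (Sun); Feb 20, 2034 (Mon); Feb 21, 2034 (Tue).
2 of the 3 holidays fall on weekdays; the rest are weekends and were already excluded.
Business days: 20 − 2 = 18.

18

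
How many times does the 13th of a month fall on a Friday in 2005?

1

The 13th falls on a Friday when the month's 13th has weekday Fri.
Jan 13 is Thu; Feb 13 is Sun; Mar 13 is Sun; Apr 13 is Wed; May 13 is Fri ✓; Jun 13 is Mon; Jul 13 is Wed; Aug 13 is Sat; Sep 13 is Tue; Oct 13 is Thu; Nov 13 is Sun; Dec 13 is Tue.
Friday the 13ths: May.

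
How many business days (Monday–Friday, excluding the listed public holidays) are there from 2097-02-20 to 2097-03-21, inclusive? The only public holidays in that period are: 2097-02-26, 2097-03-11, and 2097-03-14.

19 business days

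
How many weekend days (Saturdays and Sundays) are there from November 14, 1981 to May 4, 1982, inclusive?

50

November 14, 1981 is a Saturday.
From November 14, 1981 to May 4, 1982 is 172 days inclusive.
172 = 7 × 24 + 4, so there are 24 full weeks plus 4 extra days.
Each full week contributes 2 weekend days (Sat, Sun): 24 × 2 = 48.
The 4 extra days are Saturday, Sunday, Monday, Tuesday — 2 of them qualify.
Total: 48 + 2 = 50.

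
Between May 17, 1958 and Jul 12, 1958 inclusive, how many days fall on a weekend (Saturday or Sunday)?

May 17, 1958 is a Saturday.
From May 17, 1958 to Jul 12, 1958 is 57 days inclusive.
57 = 7 × 8 + 1, so there are 8 full weeks plus 1 extra day.
Each full week contributes 2 weekend days (Sat, Sun): 8 × 2 = 16.
The 1 extra day is Sat — 1 of them qualifies.
Total: 16 + 1 = 17.

17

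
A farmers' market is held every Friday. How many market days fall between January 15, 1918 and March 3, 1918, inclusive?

January 15, 1918 is a Tuesday.
The range spans 48 days (inclusive of both endpoints).
48 = 7 × 6 + 6, so there are 6 full weeks plus 6 extra days.
Each full week contributes one Friday: 6 so far.
The 6 extra days are Tuesday, Wednesday, Thursday, Friday, Saturday, Sunday — 1 of them qualifies.
Total: 6 + 1 = 7.

7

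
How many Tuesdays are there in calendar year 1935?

53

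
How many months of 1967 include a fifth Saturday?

4

A month has five Saturdays exactly when Saturday falls within its first (length − 28) days.
Jan: 31 days, starts Sun → 5 of Sun, Mon, Tue
Feb: 28 days, starts Wed → 5 of (none)
Mar: 31 days, starts Wed → 5 of Wed, Thu, Fri
Apr: 30 days, starts Sat → 5 of Sat, Sun ✓
May: 31 days, starts Mon → 5 of Mon, Tue, Wed
Jun: 30 days, starts Thu → 5 of Thu, Fri
Jul: 31 days, starts Sat → 5 of Sat, Sun, Mon ✓
Aug: 31 days, starts Tue → 5 of Tue, Wed, Thu
Sep: 30 days, starts Fri → 5 of Fri, Sat ✓
Oct: 31 days, starts Sun → 5 of Sun, Mon, Tue
Nov: 30 days, starts Wed → 5 of Wed, Thu
Dec: 31 days, starts Fri → 5 of Fri, Sat, Sun ✓
Months with five Saturdays: Apr, Jul, Sep, Dec.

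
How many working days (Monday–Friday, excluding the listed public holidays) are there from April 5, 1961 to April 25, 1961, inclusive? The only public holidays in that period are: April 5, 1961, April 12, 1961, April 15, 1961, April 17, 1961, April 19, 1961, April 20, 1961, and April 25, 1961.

9 working days

April 5, 1961 is a Wednesday.
The range spans 21 days (inclusive of both endpoints).
21 = 7 × 3, so the span is exactly 3 full weeks.
Each full week contributes 5 weekdays (Mon–Fri): 3 × 5 = 15.
Holidays: April 5, 1961 (Wed); April 12, 1961 (Wed); April 15, 1961 (Sat); April 17, 1961 (Mon); April 19, 1961 (Wed); April 20, 1961 (Thu); April 25, 1961 (Tue).
6 of the 7 holidays fall on weekdays; the rest are weekends and were already excluded.
Business days: 15 − 6 = 9.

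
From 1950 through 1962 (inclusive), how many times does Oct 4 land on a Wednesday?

2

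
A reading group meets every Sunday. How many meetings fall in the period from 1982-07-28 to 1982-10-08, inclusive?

10 Sundays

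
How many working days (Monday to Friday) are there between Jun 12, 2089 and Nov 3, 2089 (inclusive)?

104 weekdays

Jun 12, 2089 is a Sunday.
The range spans 145 days (inclusive of both endpoints).
145 = 7 × 20 + 5, so there are 20 full weeks plus 5 extra days.
Each full week contributes 5 weekdays (Mon–Fri): 20 × 5 = 100.
The 5 extra days are Sun, Mon, Tue, Wed, Thu — 4 of them qualify.
Total: 100 + 4 = 104.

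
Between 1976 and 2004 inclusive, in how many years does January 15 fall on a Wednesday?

Day of week of January 15 in each year:
1976: Thu, 1977: Sat, 1978: Sun, 1979: Mon, 1980: Tue, 1981: Thu, 1982: Fri, 1983: Sat, 1984: Sun, 1985: Tue, 1986: Wed ✓, 1987: Thu, 1988: Fri, 1989: Sun, 1990: Mon, 1991: Tue, 1992: Wed ✓, 1993: Fri, 1994: Sat, 1995: Sun, 1996: Mon, 1997: Wed ✓, 1998: Thu, 1999: Fri, 2000: Sat, 2001: Mon, 2002: Tue, 2003: Wed ✓, 2004: Thu
Wednesdays: 1986, 1992, 1997, 2003.

4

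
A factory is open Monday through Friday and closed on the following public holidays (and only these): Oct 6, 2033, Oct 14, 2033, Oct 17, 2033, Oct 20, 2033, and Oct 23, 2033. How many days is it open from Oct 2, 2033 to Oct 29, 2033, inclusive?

Oct 2, 2033 is a Sunday.
The range spans 28 days (inclusive of both endpoints).
28 = 7 × 4, so the span is exactly 4 full weeks.
Each full week contributes 5 weekdays (Mon–Fri): 4 × 5 = 20.
Total: 20.
Holidays: Oct 6, 2033 (Thu); Oct 14, 2033 (Fri); Oct 17, 2033 (Mon); Oct 20, 2033 (Thu); Oct 23, 2033 (Sun).
4 of the 5 holidays fall on weekdays; the rest are weekends and were already excluded.
Business days: 20 − 4 = 16.

16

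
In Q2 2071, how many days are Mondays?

13

April 1, 2071 is a Wednesday.
That's 91 days from start to end, counting both.
91 = 7 × 13, so the span is exactly 13 full weeks.
Each full week contributes one Monday: 13 so far.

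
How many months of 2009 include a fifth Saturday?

4

A month has five Saturdays exactly when Saturday falls within its first (length − 28) days.
Jan: 31 days, starts Thu → 5 of Thu, Fri, Sat ✓
Feb: 28 days, starts Sun → 5 of (none)
Mar: 31 days, starts Sun → 5 of Sun, Mon, Tue
Apr: 30 days, starts Wed → 5 of Wed, Thu
May: 31 days, starts Fri → 5 of Fri, Sat, Sun ✓
Jun: 30 days, starts Mon → 5 of Mon, Tue
Jul: 31 days, starts Wed → 5 of Wed, Thu, Fri
Aug: 31 days, starts Sat → 5 of Sat, Sun, Mon ✓
Sep: 30 days, starts Tue → 5 of Tue, Wed
Oct: 31 days, starts Thu → 5 of Thu, Fri, Sat ✓
Nov: 30 days, starts Sun → 5 of Sun, Mon
Dec: 31 days, starts Tue → 5 of Tue, Wed, Thu
Months with five Saturdays: Jan, May, Aug, Oct.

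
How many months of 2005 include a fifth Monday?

4

A month has five Mondays exactly when Monday falls within its first (length − 28) days.
Jan: 31 days, starts Sat → 5 of Sat, Sun, Mon ✓
Feb: 28 days, starts Tue → 5 of (none)
Mar: 31 days, starts Tue → 5 of Tue, Wed, Thu
Apr: 30 days, starts Fri → 5 of Fri, Sat
May: 31 days, starts Sun → 5 of Sun, Mon, Tue ✓
Jun: 30 days, starts Wed → 5 of Wed, Thu
Jul: 31 days, starts Fri → 5 of Fri, Sat, Sun
Aug: 31 days, starts Mon → 5 of Mon, Tue, Wed ✓
Sep: 30 days, starts Thu → 5 of Thu, Fri
Oct: 31 days, starts Sat → 5 of Sat, Sun, Mon ✓
Nov: 30 days, starts Tue → 5 of Tue, Wed
Dec: 31 days, starts Thu → 5 of Thu, Fri, Sat
Months with five Mondays: Jan, May, Aug, Oct.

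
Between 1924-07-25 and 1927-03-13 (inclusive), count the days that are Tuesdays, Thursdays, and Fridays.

412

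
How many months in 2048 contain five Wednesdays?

5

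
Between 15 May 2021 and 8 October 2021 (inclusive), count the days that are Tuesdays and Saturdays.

15 May 2021 is a Saturday.
That's 147 days from start to end, counting both.
147 = 7 × 21, so the span is exactly 21 full weeks.
Each full week contributes 2 days from the set (Tue, Sat): 21 × 2 = 42.

42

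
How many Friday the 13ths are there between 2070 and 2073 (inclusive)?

Friday-the-13ths by year:
2070: Jun
2071: Feb, Mar, Nov
2072: May
2073: Jan, Oct

7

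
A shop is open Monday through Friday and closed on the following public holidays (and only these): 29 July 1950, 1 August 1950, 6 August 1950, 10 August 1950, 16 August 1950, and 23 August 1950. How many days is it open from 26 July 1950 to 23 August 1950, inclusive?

26 July 1950 is a Wednesday.
That's 29 days from start to end, counting both.
29 = 7 × 4 + 1, so there are 4 full weeks plus 1 extra day.
Each full week contributes 5 weekdays (Mon–Fri): 4 × 5 = 20.
The 1 extra day is Wed — 1 of them qualifies.
Total: 20 + 1 = 21.
Holidays: 29 July 1950 (Sat); 1 August 1950 (Tue); 6 August 1950 (Sun); 10 August 1950 (Thu); 16 August 1950 (Wed); 23 August 1950 (Wed).
4 of the 6 holidays fall on weekdays; the rest are weekends and were already excluded.
Business days: 21 − 4 = 17.

17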